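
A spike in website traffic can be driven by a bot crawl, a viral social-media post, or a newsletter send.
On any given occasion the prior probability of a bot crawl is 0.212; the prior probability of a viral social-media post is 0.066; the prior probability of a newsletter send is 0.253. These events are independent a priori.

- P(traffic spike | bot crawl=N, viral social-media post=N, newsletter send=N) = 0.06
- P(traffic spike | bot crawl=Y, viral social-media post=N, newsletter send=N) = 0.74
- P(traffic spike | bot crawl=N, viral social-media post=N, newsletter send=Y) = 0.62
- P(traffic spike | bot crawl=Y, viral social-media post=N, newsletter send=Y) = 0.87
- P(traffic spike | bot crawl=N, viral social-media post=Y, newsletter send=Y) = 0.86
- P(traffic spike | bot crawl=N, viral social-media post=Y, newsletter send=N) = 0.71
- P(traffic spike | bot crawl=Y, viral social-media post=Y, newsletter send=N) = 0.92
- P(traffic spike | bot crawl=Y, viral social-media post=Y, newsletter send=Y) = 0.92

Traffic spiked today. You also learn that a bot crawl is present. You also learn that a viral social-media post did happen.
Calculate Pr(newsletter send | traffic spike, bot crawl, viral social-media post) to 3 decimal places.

For the numerator, keep only newsletter send=true terms: 0.92*0.253 = 0.232760
Normalizer over all consistent configurations: 0.92*0.747 + 0.92*0.253 = 0.920000
Posterior = 0.232760 / 0.920000 ≈ 0.253

Pr(newsletter send | traffic spike, bot crawl, viral social-media post) ≈ 0.253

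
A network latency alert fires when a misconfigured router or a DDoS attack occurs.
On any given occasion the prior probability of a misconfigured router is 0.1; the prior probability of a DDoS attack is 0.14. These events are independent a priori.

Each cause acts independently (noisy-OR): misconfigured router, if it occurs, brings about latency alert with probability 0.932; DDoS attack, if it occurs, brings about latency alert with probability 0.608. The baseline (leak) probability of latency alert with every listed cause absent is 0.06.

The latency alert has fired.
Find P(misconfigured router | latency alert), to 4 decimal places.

P(misconfigured router | latency alert) ≈ 0.4276

Under noisy-OR, P(latency alert | causes) = 1 − (1−0.06)·∏(1−qᵢ) over the active causes.
P(latency alert) = 0.06*0.9*0.86 + 0.63152*0.9*0.14 + 0.93608*0.1*0.86 + 0.974943*0.1*0.14 = 0.046440 + 0.079572 + 0.080503 + 0.013649 = 0.220164
Restricting to configurations with misconfigured router present: 0.080503 + 0.013649 = 0.094152.
Hence the posterior is 0.094152/0.220164 ≈ 0.4276.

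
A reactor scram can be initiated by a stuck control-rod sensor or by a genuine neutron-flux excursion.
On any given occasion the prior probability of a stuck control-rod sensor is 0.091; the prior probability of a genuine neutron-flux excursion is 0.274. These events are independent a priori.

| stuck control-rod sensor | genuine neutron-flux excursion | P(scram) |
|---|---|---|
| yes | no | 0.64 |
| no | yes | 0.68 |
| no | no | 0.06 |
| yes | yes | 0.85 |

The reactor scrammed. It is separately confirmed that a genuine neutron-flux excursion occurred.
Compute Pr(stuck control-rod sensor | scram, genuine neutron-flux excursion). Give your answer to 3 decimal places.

P(scram | genuine neutron-flux excursion) = 0.68×0.909 + 0.85×0.091 = 0.618120 + 0.077350 = 0.695470
Of this, 0.077350 comes from 0.85×0.091 (the stuck control-rod sensor=true cases).
Hence the posterior is 0.077350/0.695470 ≈ 0.111.

Pr(stuck control-rod sensor | scram, genuine neutron-flux excursion) ≈ 0.111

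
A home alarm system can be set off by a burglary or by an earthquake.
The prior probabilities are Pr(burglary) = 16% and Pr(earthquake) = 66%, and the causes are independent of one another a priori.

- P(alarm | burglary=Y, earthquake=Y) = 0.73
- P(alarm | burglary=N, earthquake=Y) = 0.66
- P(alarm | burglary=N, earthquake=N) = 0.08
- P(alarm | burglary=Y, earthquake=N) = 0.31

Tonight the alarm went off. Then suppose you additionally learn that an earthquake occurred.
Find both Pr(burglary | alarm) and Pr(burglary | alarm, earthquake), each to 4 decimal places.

P(alarm) = 0.08×0.84×0.34 + 0.66×0.84×0.66 + 0.31×0.16×0.34 + 0.73×0.16×0.66 = 0.022848 + 0.365904 + 0.016864 + 0.077088 = 0.482704
The burglary-present share is 0.016864 + 0.077088 = 0.093952.
P(burglary | alarm) = 0.093952 / 0.482704 ≈ 0.1946

Now also conditioning on earthquake=true:
P(alarm | earthquake) = 0.66×0.84 + 0.73×0.16 = 0.554400 + 0.116800 = 0.671200
Restricting to configurations with burglary present: 0.73×0.16 = 0.116800.
Hence the posterior is 0.116800/0.671200 ≈ 0.1740.
This is intercausal reasoning (explaining away): once earthquake accounts for the alarm, burglary becomes less likely.

Pr(burglary | alarm) ≈ 0.1946; Pr(burglary | alarm, earthquake) ≈ 0.1740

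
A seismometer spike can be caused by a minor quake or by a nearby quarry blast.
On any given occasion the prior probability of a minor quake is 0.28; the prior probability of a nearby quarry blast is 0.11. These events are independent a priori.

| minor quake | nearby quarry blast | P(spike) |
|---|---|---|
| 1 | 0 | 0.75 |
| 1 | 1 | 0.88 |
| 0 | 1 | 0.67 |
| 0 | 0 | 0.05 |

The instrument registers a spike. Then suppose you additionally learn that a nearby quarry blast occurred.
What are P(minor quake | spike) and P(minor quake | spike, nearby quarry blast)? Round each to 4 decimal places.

P(spike) = 0.05*0.72*0.89 + 0.67*0.72*0.11 + 0.75*0.28*0.89 + 0.88*0.28*0.11 = 0.032040 + 0.053064 + 0.186900 + 0.027104 = 0.299108
The minor quake-present share is 0.186900 + 0.027104 = 0.214004.
So P(minor quake | spike) = 0.214004/0.299108 ≈ 0.7155.

Now condition on the additional information:
P(spike | nearby quarry blast) = 0.67*0.72 + 0.88*0.28 = 0.482400 + 0.246400 = 0.728800
The minor quake-present share is 0.88*0.28 = 0.246400.
Hence the posterior is 0.246400/0.728800 ≈ 0.3381.
Conditioning on nearby quarry blast lowers the posterior on minor quake: the classic explaining-away effect in a common-effect structure.

P(minor quake | spike) ≈ 0.7155; P(minor quake | spike, nearby quarry blast) ≈ 0.3381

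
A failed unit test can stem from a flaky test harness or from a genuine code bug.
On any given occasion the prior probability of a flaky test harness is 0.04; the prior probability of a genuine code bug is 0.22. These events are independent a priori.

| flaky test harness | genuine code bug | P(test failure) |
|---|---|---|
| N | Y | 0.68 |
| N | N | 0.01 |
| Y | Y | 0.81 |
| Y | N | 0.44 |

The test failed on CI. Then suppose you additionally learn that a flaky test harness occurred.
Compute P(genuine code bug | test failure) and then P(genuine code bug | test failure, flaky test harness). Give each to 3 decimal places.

P(genuine code bug | test failure) ≈ 0.877; P(genuine code bug | test failure, flaky test harness) ≈ 0.342

P(test failure) = 0.01·0.96·0.78 + 0.68·0.96·0.22 + 0.44·0.04·0.78 + 0.81·0.04·0.22 = 0.007488 + 0.143616 + 0.013728 + 0.007128 = 0.171960
The genuine code bug-present share is 0.143616 + 0.007128 = 0.150744.
Hence the posterior is 0.150744/0.171960 ≈ 0.877.

Now condition on the additional information:
Enumerate both values of genuine code bug and weight by the priors:
  P(test failure | flaky test harness) = 0.44×0.78 + 0.81×0.22
        = 0.343200 + 0.178200 = 0.521400
The terms with genuine code bug present sum to 0.178200, so
  P(genuine code bug | test failure, flaky test harness) = 0.178200 / 0.521400 ≈ 0.342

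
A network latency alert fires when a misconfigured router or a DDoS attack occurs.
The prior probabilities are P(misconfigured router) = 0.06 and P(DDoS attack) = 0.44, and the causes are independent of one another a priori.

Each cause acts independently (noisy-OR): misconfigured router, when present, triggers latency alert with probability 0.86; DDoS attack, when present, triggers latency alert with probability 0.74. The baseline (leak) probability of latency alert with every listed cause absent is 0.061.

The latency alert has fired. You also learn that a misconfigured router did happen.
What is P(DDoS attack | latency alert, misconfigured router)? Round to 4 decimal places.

Under noisy-OR, P(latency alert | causes) = 1 − (1−0.061)·∏(1−qᵢ) over the active causes.
By total probability over both values of DDoS attack:
  P(latency alert | misconfigured router) = 0.86854*0.56 + 0.96582*0.44
        = 0.486382 + 0.424961 = 0.911343
The terms with DDoS attack present sum to 0.424961, so
  P(DDoS attack | latency alert, misconfigured router) = 0.424961 / 0.911343 ≈ 0.4663

P(DDoS attack | latency alert, misconfigured router) ≈ 0.4663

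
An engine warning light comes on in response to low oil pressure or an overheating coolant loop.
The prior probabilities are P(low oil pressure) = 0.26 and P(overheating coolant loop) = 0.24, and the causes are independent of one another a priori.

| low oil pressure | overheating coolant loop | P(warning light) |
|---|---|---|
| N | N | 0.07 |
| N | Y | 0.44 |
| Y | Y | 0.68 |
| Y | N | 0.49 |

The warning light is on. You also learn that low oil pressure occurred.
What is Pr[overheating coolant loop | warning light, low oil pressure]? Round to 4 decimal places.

Pr[overheating coolant loop | warning light, low oil pressure] ≈ 0.3047

P(warning light | low oil pressure) = 0.49·0.76 + 0.68·0.24 = 0.372400 + 0.163200 = 0.535600
Of this, 0.163200 comes from 0.68·0.24 (the overheating coolant loop=true cases).
So P(overheating coolant loop | warning light, low oil pressure) = 0.163200/0.535600 ≈ 0.3047.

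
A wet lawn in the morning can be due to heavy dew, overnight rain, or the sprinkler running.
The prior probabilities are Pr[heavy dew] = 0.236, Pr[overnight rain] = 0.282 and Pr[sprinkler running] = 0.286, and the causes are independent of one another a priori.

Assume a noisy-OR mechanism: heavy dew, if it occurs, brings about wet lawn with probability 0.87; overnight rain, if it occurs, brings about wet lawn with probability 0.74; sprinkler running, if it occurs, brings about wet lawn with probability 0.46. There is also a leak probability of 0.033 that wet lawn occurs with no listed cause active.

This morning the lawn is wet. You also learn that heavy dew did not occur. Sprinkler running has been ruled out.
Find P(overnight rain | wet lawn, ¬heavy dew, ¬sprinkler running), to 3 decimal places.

Under noisy-OR, P(wet lawn | causes) = 1 − (1−0.033)·∏(1−qᵢ) over the active causes.
Enumerate both values of overnight rain and weight by the priors:
  P(wet lawn | ¬heavy dew, ¬sprinkler running) = 0.033·0.718 + 0.74858·0.282
        = 0.023694 + 0.211100 = 0.234794
Keeping only the overnight rain-present terms gives 0.211100, so
  P(overnight rain | wet lawn, ¬heavy dew, ¬sprinkler running) = 0.211100 / 0.234794 ≈ 0.899

P(overnight rain | wet lawn, ¬heavy dew, ¬sprinkler running) ≈ 0.899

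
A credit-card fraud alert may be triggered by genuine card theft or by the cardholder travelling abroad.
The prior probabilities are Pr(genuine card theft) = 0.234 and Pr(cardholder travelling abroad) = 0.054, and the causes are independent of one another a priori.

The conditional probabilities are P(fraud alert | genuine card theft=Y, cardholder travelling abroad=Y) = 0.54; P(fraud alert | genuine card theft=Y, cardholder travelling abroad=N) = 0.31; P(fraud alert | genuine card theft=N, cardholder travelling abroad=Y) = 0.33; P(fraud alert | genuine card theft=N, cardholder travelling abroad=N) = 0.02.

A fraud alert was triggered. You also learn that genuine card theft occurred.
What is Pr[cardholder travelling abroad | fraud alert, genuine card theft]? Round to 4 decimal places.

Pr[cardholder travelling abroad | fraud alert, genuine card theft] ≈ 0.0904

P(fraud alert | genuine card theft) = 0.31·0.946 + 0.54·0.054 = 0.293260 + 0.029160 = 0.322420
Restricting to configurations with cardholder travelling abroad present: 0.54·0.054 = 0.029160.
Hence the posterior is 0.029160/0.322420 ≈ 0.0904.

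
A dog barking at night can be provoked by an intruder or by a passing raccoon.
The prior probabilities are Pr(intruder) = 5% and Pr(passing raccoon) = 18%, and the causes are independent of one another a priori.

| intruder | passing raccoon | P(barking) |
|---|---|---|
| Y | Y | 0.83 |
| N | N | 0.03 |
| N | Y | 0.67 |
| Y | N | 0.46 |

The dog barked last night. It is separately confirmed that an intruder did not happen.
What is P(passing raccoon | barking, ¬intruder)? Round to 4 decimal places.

P(barking | ¬intruder) = 0.03×0.82 + 0.67×0.18 = 0.024600 + 0.120600 = 0.145200
Restricting to configurations with passing raccoon present: 0.67×0.18 = 0.120600.
So P(passing raccoon | barking, ¬intruder) = 0.120600/0.145200 ≈ 0.8306.

P(passing raccoon | barking, ¬intruder) ≈ 0.8306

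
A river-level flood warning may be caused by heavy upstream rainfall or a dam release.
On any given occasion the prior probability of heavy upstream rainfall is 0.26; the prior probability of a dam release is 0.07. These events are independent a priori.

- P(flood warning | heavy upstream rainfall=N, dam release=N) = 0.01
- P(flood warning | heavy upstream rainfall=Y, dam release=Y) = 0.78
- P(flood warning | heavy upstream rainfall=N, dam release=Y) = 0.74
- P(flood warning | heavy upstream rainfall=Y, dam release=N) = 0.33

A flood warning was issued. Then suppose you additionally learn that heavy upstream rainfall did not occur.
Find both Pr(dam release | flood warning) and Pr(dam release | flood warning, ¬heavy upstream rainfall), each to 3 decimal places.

Pr(dam release | flood warning) ≈ 0.377; Pr(dam release | flood warning, ¬heavy upstream rainfall) ≈ 0.848

P(flood warning) = 0.01*0.74*0.93 + 0.74*0.74*0.07 + 0.33*0.26*0.93 + 0.78*0.26*0.07 = 0.006882 + 0.038332 + 0.079794 + 0.014196 = 0.139204
Restricting to configurations with dam release present: 0.038332 + 0.014196 = 0.052528.
So P(dam release | flood warning) = 0.052528/0.139204 ≈ 0.377.

Now condition on the additional information:
Enumerate both values of dam release and weight by the priors:
  P(flood warning | ¬heavy upstream rainfall) = 0.01·0.93 + 0.74·0.07
        = 0.009300 + 0.051800 = 0.061100
Configurations with dam release contribute 0.051800, so
  P(dam release | flood warning, ¬heavy upstream rainfall) = 0.051800 / 0.061100 ≈ 0.848
With heavy upstream rainfall excluded, dam release must carry more of the explanatory weight for the flood warning.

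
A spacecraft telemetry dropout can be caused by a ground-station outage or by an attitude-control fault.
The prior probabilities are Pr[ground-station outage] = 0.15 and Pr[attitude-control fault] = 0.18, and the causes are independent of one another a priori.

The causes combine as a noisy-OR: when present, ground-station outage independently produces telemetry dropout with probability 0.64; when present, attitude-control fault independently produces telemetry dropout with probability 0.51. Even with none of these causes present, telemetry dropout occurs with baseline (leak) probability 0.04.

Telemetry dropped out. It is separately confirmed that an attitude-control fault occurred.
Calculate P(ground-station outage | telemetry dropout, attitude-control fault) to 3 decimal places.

P(ground-station outage | telemetry dropout, attitude-control fault) ≈ 0.217

Under noisy-OR, P(telemetry dropout | causes) = 1 − (1−0.04)·∏(1−qᵢ) over the active causes.
P(telemetry dropout | attitude-control fault) = 0.5296*0.85 + 0.830656*0.15 = 0.450160 + 0.124598 = 0.574758
Restricting to configurations with ground-station outage present: 0.830656*0.15 = 0.124598.
Hence the posterior is 0.124598/0.574758 ≈ 0.217.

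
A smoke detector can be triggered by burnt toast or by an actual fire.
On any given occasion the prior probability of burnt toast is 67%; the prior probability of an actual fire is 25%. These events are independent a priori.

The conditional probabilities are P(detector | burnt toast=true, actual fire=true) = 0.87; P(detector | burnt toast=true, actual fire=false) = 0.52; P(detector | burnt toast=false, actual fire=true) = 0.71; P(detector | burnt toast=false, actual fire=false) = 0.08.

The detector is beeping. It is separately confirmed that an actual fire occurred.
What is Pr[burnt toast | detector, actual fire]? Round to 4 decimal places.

Weight on burnt toast=true, given the evidence: 0.87*0.67 = 0.582900
The normalizing constant is 0.71*0.33 + 0.87*0.67 = 0.817200
Posterior = 0.582900 / 0.817200 ≈ 0.7133

Pr[burnt toast | detector, actual fire] ≈ 0.7133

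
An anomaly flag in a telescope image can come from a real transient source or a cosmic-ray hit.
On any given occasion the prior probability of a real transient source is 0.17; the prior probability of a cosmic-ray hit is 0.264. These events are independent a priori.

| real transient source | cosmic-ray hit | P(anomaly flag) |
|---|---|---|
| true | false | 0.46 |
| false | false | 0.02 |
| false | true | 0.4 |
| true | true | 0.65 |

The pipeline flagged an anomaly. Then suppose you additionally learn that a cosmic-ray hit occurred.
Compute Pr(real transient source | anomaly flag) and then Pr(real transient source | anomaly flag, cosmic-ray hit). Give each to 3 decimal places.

Pr(real transient source | anomaly flag) ≈ 0.465; Pr(real transient source | anomaly flag, cosmic-ray hit) ≈ 0.250

Weight on real transient source=true, given the evidence: 0.057555 + 0.029172 = 0.086727
Denominator P(anomaly flag): 0.02·0.83·0.736 + 0.4·0.83·0.264 + 0.46·0.17·0.736 + 0.65·0.17·0.264 = 0.186593
Posterior = 0.086727 / 0.186593 ≈ 0.465

With the extra evidence:
Numerator (weight on configurations with real transient source): 0.65*0.17 = 0.110500
The normalizing constant is 0.4*0.83 + 0.65*0.17 = 0.442500
P(real transient source | anomaly flag, cosmic-ray hit) = 0.110500/0.442500 ≈ 0.250
The drop from 0.465 to 0.250 is the explaining-away (discounting) effect.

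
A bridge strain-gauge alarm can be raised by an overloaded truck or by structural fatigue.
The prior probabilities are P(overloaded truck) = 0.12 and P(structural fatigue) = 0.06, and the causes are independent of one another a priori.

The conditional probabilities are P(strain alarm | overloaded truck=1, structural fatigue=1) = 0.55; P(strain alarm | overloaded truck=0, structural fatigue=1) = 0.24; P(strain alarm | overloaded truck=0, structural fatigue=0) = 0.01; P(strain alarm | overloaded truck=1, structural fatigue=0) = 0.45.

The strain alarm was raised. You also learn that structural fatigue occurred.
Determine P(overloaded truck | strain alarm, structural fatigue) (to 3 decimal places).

P(overloaded truck | strain alarm, structural fatigue) ≈ 0.238

P(strain alarm | structural fatigue) = 0.24×0.88 + 0.55×0.12 = 0.211200 + 0.066000 = 0.277200
Of this, 0.066000 comes from 0.55×0.12 (the overloaded truck=true cases).
Hence the posterior is 0.066000/0.277200 ≈ 0.238.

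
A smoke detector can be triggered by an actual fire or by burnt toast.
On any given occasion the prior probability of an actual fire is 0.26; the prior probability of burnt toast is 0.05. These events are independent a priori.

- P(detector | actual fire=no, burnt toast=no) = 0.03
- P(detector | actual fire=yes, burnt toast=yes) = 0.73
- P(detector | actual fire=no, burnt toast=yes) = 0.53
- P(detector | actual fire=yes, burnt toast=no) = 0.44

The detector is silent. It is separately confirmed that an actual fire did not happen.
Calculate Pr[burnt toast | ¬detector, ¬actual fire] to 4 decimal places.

P(¬detector | ¬actual fire) = 0.97×0.95 + 0.47×0.05 = 0.921500 + 0.023500 = 0.945000
Restricting to configurations with burnt toast present: 0.47×0.05 = 0.023500.
Hence the posterior is 0.023500/0.945000 ≈ 0.0249.

Pr[burnt toast | ¬detector, ¬actual fire] ≈ 0.0249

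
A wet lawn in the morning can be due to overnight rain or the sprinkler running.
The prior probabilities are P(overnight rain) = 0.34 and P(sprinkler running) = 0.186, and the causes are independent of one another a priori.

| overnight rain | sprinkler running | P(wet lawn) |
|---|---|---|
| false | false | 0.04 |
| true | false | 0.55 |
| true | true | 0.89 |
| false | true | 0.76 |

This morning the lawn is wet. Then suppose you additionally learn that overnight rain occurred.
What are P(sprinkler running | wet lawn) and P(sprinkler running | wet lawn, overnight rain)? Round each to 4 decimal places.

Numerator (weight on configurations with sprinkler running): 0.093298 + 0.056284 = 0.149582
Denominator P(wet lawn): 0.04*0.66*0.814 + 0.76*0.66*0.186 + 0.55*0.34*0.814 + 0.89*0.34*0.186 = 0.323290
P(sprinkler running | wet lawn) = 0.149582/0.323290 ≈ 0.4627

Now also conditioning on overnight rain=true:
Sum P(wet lawn|·) weighted by the priors over both values of sprinkler running:
  P(wet lawn | overnight rain) = 0.55·0.814 + 0.89·0.186
        = 0.447700 + 0.165540 = 0.613240
The terms with sprinkler running present sum to 0.165540, so
  P(sprinkler running | wet lawn, overnight rain) = 0.165540 / 0.613240 ≈ 0.2699
Conditioning on overnight rain lowers the posterior on sprinkler running: the classic explaining-away effect in a common-effect structure.

P(sprinkler running | wet lawn) ≈ 0.4627; P(sprinkler running | wet lawn, overnight rain) ≈ 0.2699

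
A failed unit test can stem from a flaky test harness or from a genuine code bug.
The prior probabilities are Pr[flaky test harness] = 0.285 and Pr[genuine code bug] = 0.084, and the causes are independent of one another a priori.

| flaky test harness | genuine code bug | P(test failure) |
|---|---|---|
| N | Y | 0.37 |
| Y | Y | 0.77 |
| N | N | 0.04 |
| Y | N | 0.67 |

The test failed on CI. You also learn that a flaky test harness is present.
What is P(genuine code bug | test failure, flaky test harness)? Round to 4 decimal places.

By total probability over both values of genuine code bug:
  P(test failure | flaky test harness) = 0.67*0.916 + 0.77*0.084
        = 0.613720 + 0.064680 = 0.678400
Keeping only the genuine code bug-present terms gives 0.064680, so
  P(genuine code bug | test failure, flaky test harness) = 0.064680 / 0.678400 ≈ 0.0953

P(genuine code bug | test failure, flaky test harness) ≈ 0.0953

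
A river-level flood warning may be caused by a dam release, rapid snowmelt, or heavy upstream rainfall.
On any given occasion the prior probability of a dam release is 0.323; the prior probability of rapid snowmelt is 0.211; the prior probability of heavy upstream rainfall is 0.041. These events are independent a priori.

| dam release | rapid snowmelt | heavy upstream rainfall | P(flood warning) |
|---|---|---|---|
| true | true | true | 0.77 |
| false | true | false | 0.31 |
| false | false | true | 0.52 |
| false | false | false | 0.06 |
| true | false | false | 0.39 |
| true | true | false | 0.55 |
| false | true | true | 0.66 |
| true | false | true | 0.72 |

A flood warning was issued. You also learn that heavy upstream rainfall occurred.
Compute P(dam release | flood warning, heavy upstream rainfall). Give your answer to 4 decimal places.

Weight on dam release=true, given the evidence: 0.183490 + 0.052478 = 0.235968
Normalizer over all consistent configurations: 0.52·0.677·0.789 + 0.66·0.677·0.211 + 0.72·0.323·0.789 + 0.77·0.323·0.211 = 0.608007
P(dam release | flood warning, heavy upstream rainfall) = 0.235968/0.608007 ≈ 0.3881

P(dam release | flood warning, heavy upstream rainfall) ≈ 0.3881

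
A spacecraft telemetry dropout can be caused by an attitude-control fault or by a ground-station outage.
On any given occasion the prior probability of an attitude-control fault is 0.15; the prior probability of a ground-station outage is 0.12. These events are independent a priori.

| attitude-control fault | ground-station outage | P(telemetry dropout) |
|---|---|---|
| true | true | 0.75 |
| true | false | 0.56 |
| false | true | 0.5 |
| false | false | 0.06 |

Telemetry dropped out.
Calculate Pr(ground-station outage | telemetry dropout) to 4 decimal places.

Pr(ground-station outage | telemetry dropout) ≈ 0.3519

P(telemetry dropout) = 0.06·0.85·0.88 + 0.5·0.85·0.12 + 0.56·0.15·0.88 + 0.75·0.15·0.12 = 0.044880 + 0.051000 + 0.073920 + 0.013500 = 0.183300
The ground-station outage-present share is 0.051000 + 0.013500 = 0.064500.
Hence the posterior is 0.064500/0.183300 ≈ 0.3519.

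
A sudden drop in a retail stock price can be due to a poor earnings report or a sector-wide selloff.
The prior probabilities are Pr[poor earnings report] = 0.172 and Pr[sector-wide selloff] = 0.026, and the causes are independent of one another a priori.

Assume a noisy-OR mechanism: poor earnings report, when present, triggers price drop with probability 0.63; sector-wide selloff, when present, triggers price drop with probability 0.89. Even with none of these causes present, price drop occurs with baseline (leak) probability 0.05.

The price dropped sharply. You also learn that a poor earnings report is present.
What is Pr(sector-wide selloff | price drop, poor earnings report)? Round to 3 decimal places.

Under noisy-OR, P(price drop | causes) = 1 − (1−0.05)·∏(1−qᵢ) over the active causes.
P(price drop | poor earnings report) = 0.6485×0.974 + 0.961335×0.026 = 0.631639 + 0.024995 = 0.656634
Of this, 0.024995 comes from 0.961335×0.026 (the sector-wide selloff=true cases).
So P(sector-wide selloff | price drop, poor earnings report) = 0.024995/0.656634 ≈ 0.038.

Pr(sector-wide selloff | price drop, poor earnings report) ≈ 0.038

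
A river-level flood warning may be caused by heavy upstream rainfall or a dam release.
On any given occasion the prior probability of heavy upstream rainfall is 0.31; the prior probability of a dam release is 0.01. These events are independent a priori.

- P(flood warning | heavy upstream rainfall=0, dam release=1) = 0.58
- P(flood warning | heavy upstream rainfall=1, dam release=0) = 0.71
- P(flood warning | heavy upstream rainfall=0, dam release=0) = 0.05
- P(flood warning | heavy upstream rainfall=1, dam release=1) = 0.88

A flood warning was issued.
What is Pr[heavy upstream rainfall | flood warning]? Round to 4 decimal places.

P(flood warning) = 0.05*0.69*0.99 + 0.58*0.69*0.01 + 0.71*0.31*0.99 + 0.88*0.31*0.01 = 0.034155 + 0.004002 + 0.217899 + 0.002728 = 0.258784
Of this, 0.220627 comes from 0.217899 + 0.002728 (the heavy upstream rainfall=true cases).
Hence the posterior is 0.220627/0.258784 ≈ 0.8526.

Pr[heavy upstream rainfall | flood warning] ≈ 0.8526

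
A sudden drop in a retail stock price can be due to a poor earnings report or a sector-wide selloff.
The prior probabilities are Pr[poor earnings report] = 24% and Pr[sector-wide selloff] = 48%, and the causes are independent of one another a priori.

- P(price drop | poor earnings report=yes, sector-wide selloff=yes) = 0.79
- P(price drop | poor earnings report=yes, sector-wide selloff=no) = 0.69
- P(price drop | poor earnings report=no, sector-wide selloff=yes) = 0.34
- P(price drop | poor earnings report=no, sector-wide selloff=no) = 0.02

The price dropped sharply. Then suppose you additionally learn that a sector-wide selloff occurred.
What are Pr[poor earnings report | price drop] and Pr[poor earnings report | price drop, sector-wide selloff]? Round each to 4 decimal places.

P(price drop) = 0.02*0.76*0.52 + 0.34*0.76*0.48 + 0.69*0.24*0.52 + 0.79*0.24*0.48 = 0.007904 + 0.124032 + 0.086112 + 0.091008 = 0.309056
Of this, 0.177120 comes from 0.086112 + 0.091008 (the poor earnings report=true cases).
So P(poor earnings report | price drop) = 0.177120/0.309056 ≈ 0.5731.

With the extra evidence:
For the numerator, keep only poor earnings report=true terms: 0.79·0.24 = 0.189600
The normalizing constant is 0.34·0.76 + 0.79·0.24 = 0.448000
P(poor earnings report | price drop, sector-wide selloff) = 0.189600/0.448000 ≈ 0.4232

Pr[poor earnings report | price drop] ≈ 0.5731; Pr[poor earnings report | price drop, sector-wide selloff] ≈ 0.4232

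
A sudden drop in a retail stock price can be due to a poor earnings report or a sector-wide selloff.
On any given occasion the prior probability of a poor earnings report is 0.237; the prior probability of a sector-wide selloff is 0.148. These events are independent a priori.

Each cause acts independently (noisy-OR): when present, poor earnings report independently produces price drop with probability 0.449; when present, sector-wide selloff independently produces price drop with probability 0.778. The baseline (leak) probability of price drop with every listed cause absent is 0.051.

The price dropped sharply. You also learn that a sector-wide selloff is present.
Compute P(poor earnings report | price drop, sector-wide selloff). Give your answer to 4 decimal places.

P(poor earnings report | price drop, sector-wide selloff) ≈ 0.2581

Under noisy-OR, P(price drop | causes) = 1 − (1−0.051)·∏(1−qᵢ) over the active causes.
P(price drop | sector-wide selloff) = 0.789322·0.763 + 0.883916·0.237 = 0.602253 + 0.209488 = 0.811741
The poor earnings report-present share is 0.883916·0.237 = 0.209488.
Hence the posterior is 0.209488/0.811741 ≈ 0.2581.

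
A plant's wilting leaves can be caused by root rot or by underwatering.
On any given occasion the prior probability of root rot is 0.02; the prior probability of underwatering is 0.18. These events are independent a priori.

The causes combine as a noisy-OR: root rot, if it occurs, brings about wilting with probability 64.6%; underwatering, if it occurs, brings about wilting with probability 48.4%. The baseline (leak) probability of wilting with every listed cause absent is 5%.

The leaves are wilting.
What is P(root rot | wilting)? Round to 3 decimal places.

Under noisy-OR, P(wilting | causes) = 1 − (1−0.05)·∏(1−qᵢ) over the active causes.
By total probability over the 4 (root rot, underwatering) configurations:
  P(wilting) = 0.05·0.98·0.82 + 0.5098·0.98·0.18 + 0.6637·0.02·0.82 + 0.826469·0.02·0.18
        = 0.040180 + 0.089929 + 0.010885 + 0.002975 = 0.143969
Keeping only the root rot-present terms gives 0.013860, so
  P(root rot | wilting) = 0.013860 / 0.143969 ≈ 0.096

P(root rot | wilting) ≈ 0.096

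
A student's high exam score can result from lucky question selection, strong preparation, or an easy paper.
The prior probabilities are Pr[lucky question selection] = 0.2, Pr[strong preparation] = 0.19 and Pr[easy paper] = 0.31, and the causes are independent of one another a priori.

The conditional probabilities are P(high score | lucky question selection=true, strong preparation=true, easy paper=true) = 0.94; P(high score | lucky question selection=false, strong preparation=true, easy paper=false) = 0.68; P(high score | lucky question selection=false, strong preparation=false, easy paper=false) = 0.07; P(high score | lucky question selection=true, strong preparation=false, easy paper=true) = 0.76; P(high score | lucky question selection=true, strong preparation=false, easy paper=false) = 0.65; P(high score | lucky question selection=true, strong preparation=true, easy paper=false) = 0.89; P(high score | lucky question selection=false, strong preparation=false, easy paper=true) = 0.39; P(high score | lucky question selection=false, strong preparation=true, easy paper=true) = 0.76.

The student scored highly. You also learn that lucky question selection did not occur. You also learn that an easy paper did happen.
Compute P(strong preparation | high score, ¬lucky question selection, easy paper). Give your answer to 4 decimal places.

P(strong preparation | high score, ¬lucky question selection, easy paper) ≈ 0.3137

P(high score | ¬lucky question selection, easy paper) = 0.39·0.81 + 0.76·0.19 = 0.315900 + 0.144400 = 0.460300
Restricting to configurations with strong preparation present: 0.76·0.19 = 0.144400.
Hence the posterior is 0.144400/0.460300 ≈ 0.3137.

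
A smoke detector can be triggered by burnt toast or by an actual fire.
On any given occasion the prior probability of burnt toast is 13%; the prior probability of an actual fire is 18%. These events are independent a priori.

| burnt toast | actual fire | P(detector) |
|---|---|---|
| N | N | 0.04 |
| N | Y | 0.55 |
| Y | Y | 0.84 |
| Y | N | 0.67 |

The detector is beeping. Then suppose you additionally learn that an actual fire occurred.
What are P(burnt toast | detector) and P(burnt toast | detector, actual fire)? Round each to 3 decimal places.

For the numerator, keep only burnt toast=true terms: 0.071422 + 0.019656 = 0.091078
The normalizing constant is 0.04*0.87*0.82 + 0.55*0.87*0.18 + 0.67*0.13*0.82 + 0.84*0.13*0.18 = 0.205744
P(burnt toast | detector) = 0.091078/0.205744 ≈ 0.443

Now condition on the additional information:
P(detector | actual fire) = 0.55·0.87 + 0.84·0.13 = 0.478500 + 0.109200 = 0.587700
Of this, 0.109200 comes from 0.84·0.13 (the burnt toast=true cases).
So P(burnt toast | detector, actual fire) = 0.109200/0.587700 ≈ 0.186.
Conditioning on actual fire lowers the posterior on burnt toast: the classic explaining-away effect in a common-effect structure.

P(burnt toast | detector) ≈ 0.443; P(burnt toast | detector, actual fire) ≈ 0.186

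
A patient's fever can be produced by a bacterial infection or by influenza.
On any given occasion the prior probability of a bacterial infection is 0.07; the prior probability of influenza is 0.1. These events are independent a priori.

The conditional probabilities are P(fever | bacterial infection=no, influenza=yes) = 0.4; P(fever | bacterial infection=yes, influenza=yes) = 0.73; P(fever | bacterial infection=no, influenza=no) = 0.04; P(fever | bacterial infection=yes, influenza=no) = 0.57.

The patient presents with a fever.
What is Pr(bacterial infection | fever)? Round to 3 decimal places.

Numerator (weight on configurations with bacterial infection): 0.035910 + 0.005110 = 0.041020
The normalizing constant is 0.04×0.93×0.9 + 0.4×0.93×0.1 + 0.57×0.07×0.9 + 0.73×0.07×0.1 = 0.111700
P(bacterial infection | fever) = 0.041020/0.111700 ≈ 0.367

Pr(bacterial infection | fever) ≈ 0.367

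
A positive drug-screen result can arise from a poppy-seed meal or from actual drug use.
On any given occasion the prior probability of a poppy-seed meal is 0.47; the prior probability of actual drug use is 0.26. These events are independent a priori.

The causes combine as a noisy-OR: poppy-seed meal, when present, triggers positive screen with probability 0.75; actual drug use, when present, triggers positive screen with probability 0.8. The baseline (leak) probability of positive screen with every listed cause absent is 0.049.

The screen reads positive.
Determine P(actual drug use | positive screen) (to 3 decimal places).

Under noisy-OR, P(positive screen | causes) = 1 − (1−0.049)·∏(1−qᵢ) over the active causes.
P(positive screen) = 0.049*0.53*0.74 + 0.8098*0.53*0.26 + 0.76225*0.47*0.74 + 0.95245*0.47*0.26 = 0.019218 + 0.111590 + 0.265111 + 0.116389 = 0.512308
Of this, 0.227979 comes from 0.111590 + 0.116389 (the actual drug use=true cases).
So P(actual drug use | positive screen) = 0.227979/0.512308 ≈ 0.445.

P(actual drug use | positive screen) ≈ 0.445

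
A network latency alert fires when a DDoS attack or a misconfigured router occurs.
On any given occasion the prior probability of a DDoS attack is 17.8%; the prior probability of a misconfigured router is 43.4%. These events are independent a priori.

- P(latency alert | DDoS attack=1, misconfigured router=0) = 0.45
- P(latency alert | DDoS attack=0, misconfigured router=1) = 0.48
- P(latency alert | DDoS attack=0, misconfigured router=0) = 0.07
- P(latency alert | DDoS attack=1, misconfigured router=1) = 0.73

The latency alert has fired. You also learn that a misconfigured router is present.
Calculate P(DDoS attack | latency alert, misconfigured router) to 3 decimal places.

P(DDoS attack | latency alert, misconfigured router) ≈ 0.248

P(latency alert | misconfigured router) = 0.48×0.822 + 0.73×0.178 = 0.394560 + 0.129940 = 0.524500
Restricting to configurations with DDoS attack present: 0.73×0.178 = 0.129940.
P(DDoS attack | latency alert, misconfigured router) = 0.129940 / 0.524500 ≈ 0.248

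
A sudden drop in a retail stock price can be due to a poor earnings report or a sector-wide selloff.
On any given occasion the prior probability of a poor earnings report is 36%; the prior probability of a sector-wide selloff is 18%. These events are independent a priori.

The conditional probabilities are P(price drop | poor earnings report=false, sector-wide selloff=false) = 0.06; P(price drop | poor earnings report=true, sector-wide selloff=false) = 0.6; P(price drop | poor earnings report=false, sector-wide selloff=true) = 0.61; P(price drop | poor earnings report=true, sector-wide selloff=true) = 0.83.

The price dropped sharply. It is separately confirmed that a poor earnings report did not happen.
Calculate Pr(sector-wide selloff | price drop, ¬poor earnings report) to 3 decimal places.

Enumerate both values of sector-wide selloff and weight by the priors:
  P(price drop | ¬poor earnings report) = 0.06×0.82 + 0.61×0.18
        = 0.049200 + 0.109800 = 0.159000
Keeping only the sector-wide selloff-present terms gives 0.109800, so
  P(sector-wide selloff | price drop, ¬poor earnings report) = 0.109800 / 0.159000 ≈ 0.691

Pr(sector-wide selloff | price drop, ¬poor earnings report) ≈ 0.691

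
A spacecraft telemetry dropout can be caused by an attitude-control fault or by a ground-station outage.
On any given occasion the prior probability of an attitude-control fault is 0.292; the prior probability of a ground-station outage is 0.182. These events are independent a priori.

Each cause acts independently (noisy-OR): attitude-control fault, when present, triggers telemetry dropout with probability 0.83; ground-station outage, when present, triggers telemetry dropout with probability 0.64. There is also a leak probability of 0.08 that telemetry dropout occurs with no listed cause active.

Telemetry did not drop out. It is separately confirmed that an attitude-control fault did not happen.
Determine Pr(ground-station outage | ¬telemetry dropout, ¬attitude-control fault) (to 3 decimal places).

Pr(ground-station outage | ¬telemetry dropout, ¬attitude-control fault) ≈ 0.074

Under noisy-OR, P(telemetry dropout | causes) = 1 − (1−0.08)·∏(1−qᵢ) over the active causes.
By total probability over both values of ground-station outage:
  P(¬telemetry dropout | ¬attitude-control fault) = 0.92×0.818 + 0.3312×0.182
        = 0.752560 + 0.060278 = 0.812838
The terms with ground-station outage present sum to 0.060278, so
  P(ground-station outage | ¬telemetry dropout, ¬attitude-control fault) = 0.060278 / 0.812838 ≈ 0.074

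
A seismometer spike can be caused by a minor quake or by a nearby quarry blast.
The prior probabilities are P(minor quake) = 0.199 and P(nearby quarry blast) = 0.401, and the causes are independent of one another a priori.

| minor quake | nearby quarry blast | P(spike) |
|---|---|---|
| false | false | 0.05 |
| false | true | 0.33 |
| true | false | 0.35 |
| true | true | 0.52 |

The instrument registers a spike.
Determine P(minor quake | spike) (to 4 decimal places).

P(minor quake | spike) ≈ 0.3903

Sum P(spike|·) weighted by the priors over the 4 (minor quake, nearby quarry blast) configurations:
  P(spike) = 0.05×0.801×0.599 + 0.33×0.801×0.401 + 0.35×0.199×0.599 + 0.52×0.199×0.401
        = 0.023990 + 0.105996 + 0.041720 + 0.041495 = 0.213201
Keeping only the minor quake-present terms gives 0.083215, so
  P(minor quake | spike) = 0.083215 / 0.213201 ≈ 0.3903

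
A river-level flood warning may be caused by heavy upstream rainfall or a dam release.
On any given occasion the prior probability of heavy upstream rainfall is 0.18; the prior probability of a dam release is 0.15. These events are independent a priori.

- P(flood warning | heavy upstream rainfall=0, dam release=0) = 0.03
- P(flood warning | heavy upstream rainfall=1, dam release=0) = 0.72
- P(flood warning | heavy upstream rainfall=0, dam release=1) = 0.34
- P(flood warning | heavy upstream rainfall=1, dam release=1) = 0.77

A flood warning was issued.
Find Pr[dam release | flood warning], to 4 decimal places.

Pr[dam release | flood warning] ≈ 0.3233

Weight on dam release=true, given the evidence: 0.041820 + 0.020790 = 0.062610
Denominator P(flood warning): 0.03·0.82·0.85 + 0.34·0.82·0.15 + 0.72·0.18·0.85 + 0.77·0.18·0.15 = 0.193680
Posterior = 0.062610 / 0.193680 ≈ 0.3233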